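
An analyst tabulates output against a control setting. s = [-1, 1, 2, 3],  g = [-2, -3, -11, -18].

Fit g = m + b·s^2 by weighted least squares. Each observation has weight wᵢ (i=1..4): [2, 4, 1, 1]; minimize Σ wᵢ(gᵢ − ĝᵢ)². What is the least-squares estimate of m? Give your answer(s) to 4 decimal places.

m = -0.9006

Entries of AᵀWA: Σwᵢ·1 = 8, Σwᵢ·s^2 = 19, Σwᵢ·s^2·s^2 = 103.
Right-hand side: Σwᵢ·g = -45, Σwᵢ·s^2·g = -222.
So AᵀWA·[m, b]ᵀ = AᵀWg: [[8, 19]; [19, 103]]·[m, b]ᵀ = [-45, -222]ᵀ.
Determinant 8·103 − 19² = 463.
m = ((-45)·103 − 19·(-222))/463 = -417/463; b = (8·(-222) − 19·(-45))/463 = -921/463.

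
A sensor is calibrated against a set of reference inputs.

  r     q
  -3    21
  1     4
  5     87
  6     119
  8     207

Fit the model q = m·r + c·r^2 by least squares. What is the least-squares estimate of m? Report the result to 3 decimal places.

m = 2.084

Compute the Gram sums: Σr·r = 135, Σr·r^2 = 827, Σr^2·r^2 = 6099.
Right-hand side: Σr·q = 2746, Σr^2·q = 19900.
Normal equations: [[135, 827]; [827, 6099]]·[m, c]ᵀ = [2746, 19900]ᵀ.
Eliminating c: 6099·(row 1) − 827·(row 2) gives 139436·m = 6099·2746 − 827·19900 = 290554, so m = 13207/6338.
Then c = (19900 − 827·(13207/6338))/6099 = 18889/6338.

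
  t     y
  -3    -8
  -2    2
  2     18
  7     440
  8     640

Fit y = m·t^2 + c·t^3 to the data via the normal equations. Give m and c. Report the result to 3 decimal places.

Setting ∂/∂m … = 0 gives: 6610·m + 49332·c = 62528;  49332·m + 380650·c = 478944.
(Σt^2·t^2 = 6610, Σt^2·t^3 = 49332, Σt^3·t^3 = 380650, Σt^2·y = 62528, Σt^3·y = 478944.)
Determinant 6610·380650 − 49332² = 82450276.
m = (62528·380650 − 49332·478944)/82450276 = 43504448/20612569; c = (6610·478944 − 49332·62528)/82450276 = 20297136/20612569.

m = 2.111, c = 0.985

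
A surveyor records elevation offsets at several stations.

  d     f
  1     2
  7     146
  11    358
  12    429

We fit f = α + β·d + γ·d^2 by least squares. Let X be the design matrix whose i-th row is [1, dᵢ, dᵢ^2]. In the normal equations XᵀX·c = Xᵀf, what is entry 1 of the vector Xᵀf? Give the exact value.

Entry 1 ↔ basis 1, so (Xᵀf)_{1} = Σᵢ fᵢ = (1)·(2) + (1)·(146) + (1)·(358) + (1)·(429) = 935.

935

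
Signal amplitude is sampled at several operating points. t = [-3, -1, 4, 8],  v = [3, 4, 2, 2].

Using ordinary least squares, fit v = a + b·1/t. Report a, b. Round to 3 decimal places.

Compute the Gram sums: Σ1 = 4, Σ1/t = -23/24, Σ1/t·1/t = 685/576.
Moment sums: Σv = 11, Σ1/t·v = -17/4.
Normal equations: [[4, -23/24]; [-23/24, 685/576]]·[a, b]ᵀ = [11, -17/4]ᵀ.
Eliminating b: (685/576)·(row 1) − (-23/24)·(row 2) gives (737/192)·a = (685/576)·11 − (-23/24)·(-17/4) = 5189/576, so a = 5189/2211.
Then b = ((-17/4) − (-23/24)·(5189/2211))/(685/576) = -1240/737.

a = 2.347, b = -1.682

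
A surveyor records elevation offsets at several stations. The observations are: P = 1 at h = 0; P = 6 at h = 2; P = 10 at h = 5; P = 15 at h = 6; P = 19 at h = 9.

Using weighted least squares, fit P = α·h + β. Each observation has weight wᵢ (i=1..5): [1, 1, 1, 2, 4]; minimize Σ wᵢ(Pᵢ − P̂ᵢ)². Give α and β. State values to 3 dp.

α = 1.961, β = 1.681

Entries of MᵀWM: Σwᵢ·h·h = 425, Σwᵢ·h = 55, Σwᵢ·1 = 9.
And Σwᵢ·h·P = 926, Σwᵢ·P = 123.
So MᵀWM·[α, β]ᵀ = MᵀWP: [[425, 55]; [55, 9]]·[α, β]ᵀ = [926, 123]ᵀ.
Δ = 425·9 − 55² = 800.
α = (926·9 − 55·123)/800 = 1569/800; β = (425·123 − 55·926)/800 = 269/160.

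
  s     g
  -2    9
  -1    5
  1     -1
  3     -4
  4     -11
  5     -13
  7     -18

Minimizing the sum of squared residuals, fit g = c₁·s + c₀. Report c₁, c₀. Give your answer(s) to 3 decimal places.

c₁ = -2.996, c₀ = 2.561

Entries of MᵀM: Σs·s = 105, Σs = 17, Σ1 = 7.
For Mᵀg: Σs·g = -271, Σg = -33.
Normal equations: [[105, 17]; [17, 7]]·[c₁, c₀]ᵀ = [-271, -33]ᵀ.
det = 105·7 − 17² = 446.
c₁ = ((-271)·7 − 17·(-33))/446 = -668/223; c₀ = (105·(-33) − 17·(-271))/446 = 571/223.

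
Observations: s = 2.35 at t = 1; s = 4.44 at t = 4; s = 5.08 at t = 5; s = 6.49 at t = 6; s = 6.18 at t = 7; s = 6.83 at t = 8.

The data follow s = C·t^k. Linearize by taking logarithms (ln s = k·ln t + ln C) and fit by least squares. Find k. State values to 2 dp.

Taking logs, ln s = k·ln t + ln C, so regress ln s on ln t.
AᵀA = [[15.8331, 8.8128]; [8.8128, 6]], rhs = [15.5728, 9.5833]ᵀ  (here Σln t = 8.8128, Σ(ln t)² = 15.8331, Σln s = 9.5833, Σln t·ln s = 15.5728).
Δ = 15.8331·6 − (8.8128)² = 17.3327; k = (15.5728·6 − 8.8128·9.5833)/17.3327 = 0.51814, ln C = (15.8331·9.5833 − 8.8128·15.5728)/17.3327 = 0.83617.

k = 0.52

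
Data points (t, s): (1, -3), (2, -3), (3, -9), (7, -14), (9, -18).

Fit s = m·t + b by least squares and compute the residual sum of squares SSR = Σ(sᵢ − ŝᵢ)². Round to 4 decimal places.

The normal equations are: 144·m + 22·b = -296;  22·m + 5·b = -47.
(Σt·t = 144, Σt = 22, Σ1 = 5, Σt·s = -296, Σs = -47.)
Δ = 144·5 − 22² = 236.
m = ((-296)·5 − 22·(-47))/236 = -223/118; b = (144·(-47) − 22·(-296))/236 = -64/59.
Residuals: -3/118, 110/59, -265/118, 37/118, 11/118; SSR = 509/59.

SSR = 8.6271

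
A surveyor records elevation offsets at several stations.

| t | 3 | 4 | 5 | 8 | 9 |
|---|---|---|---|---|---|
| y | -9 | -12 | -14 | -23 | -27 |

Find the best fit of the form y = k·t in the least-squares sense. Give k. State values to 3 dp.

Setting ∂/∂k … = 0 gives: 195·k = -572.
Hence k = -572 / 195 ≈ -2.93333.

k = -2.933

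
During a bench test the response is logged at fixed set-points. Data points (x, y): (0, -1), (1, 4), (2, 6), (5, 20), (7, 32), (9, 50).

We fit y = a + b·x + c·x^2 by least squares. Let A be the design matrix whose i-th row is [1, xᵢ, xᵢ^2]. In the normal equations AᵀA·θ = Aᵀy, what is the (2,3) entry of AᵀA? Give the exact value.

Row 2 ↔ basis x, column 3 ↔ basis x^2, so (AᵀA)_{2,3} = Σᵢ (x)·(x^2) = (0)·(0) + (1)·(1) + (2)·(4) + (5)·(25) + (7)·(49) + (9)·(81) = 1206.

1206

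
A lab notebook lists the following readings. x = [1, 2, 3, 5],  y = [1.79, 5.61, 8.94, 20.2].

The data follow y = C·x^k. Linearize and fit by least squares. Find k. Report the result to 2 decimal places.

Linearized form: ln y = k·ln x + ln C. From the 4 transformed points,
Σln x = 3.4012, Σ(ln x)² = 4.2777, Σln y = 7.5030, Σln x·ln y = 8.4394.
Equations: 4.2777·k + 3.4012·ln C = 8.4394;  3.4012·k + 4·ln C = 7.5030.
Slope k = (n·Σln x·ln y − Σln x·Σln y)/(n·Σ(ln x)² − (Σln x)²) = (4·8.4394 − 3.4012·7.5030)/5.5426 = 1.48637; ln C = (Σln y − k·Σln x)/n = 0.61189.

k = 1.49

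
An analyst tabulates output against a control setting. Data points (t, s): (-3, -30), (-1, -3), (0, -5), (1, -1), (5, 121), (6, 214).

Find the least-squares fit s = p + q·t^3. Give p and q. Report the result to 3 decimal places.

p = -3.102, q = 1.002

From the data, Σ1 = 6, Σt^3 = 314, Σt^3·t^3 = 63012.
Right-hand side: Σs = 296, Σt^3·s = 62161.
So XᵀX·[p, q]ᵀ = Xᵀs: [[6, 314]; [314, 63012]]·[p, q]ᵀ = [296, 62161]ᵀ.
Determinant 6·63012 − 314² = 279476.
p = (296·63012 − 314·62161)/279476 = -433501/139738; q = (6·62161 − 314·296)/279476 = 140011/139738.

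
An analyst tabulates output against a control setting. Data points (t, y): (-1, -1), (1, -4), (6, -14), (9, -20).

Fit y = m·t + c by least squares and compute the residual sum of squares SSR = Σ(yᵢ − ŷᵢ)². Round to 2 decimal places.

Normal-equation sums: Σt·t = 119, Σt = 15, Σ1 = 4.
Moment sums: Σt·y = -267, Σy = -39.
MᵀM·[m, c]ᵀ = Mᵀy becomes [[119, 15]; [15, 4]]·[m, c]ᵀ = [-267, -39]ᵀ.
Eliminating c: 4·(row 1) − 15·(row 2) gives 251·m = 4·(-267) − 15·(-39) = -483, so m = -483/251.
Then c = ((-39) − 15·(-483/251))/4 = -636/251.
Residuals: -98/251, 115/251, 20/251, -37/251; SSR = 98/251.

SSR = 0.39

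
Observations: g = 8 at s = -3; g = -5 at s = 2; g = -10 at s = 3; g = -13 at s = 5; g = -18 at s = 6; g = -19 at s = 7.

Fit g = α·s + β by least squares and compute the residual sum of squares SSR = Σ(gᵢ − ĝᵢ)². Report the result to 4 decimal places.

Compute the Gram sums: Σs·s = 132, Σs = 20, Σ1 = 6.
And Σs·g = -370, Σg = -57.
So XᵀX·[α, β]ᵀ = Xᵀg: [[132, 20]; [20, 6]]·[α, β]ᵀ = [-370, -57]ᵀ.
det = 132·6 − 20² = 392.
α = ((-370)·6 − 20·(-57))/392 = -135/49; β = (132·(-57) − 20·(-370))/392 = -31/98.
Residuals: 5/98, 81/98, -139/98, 107/98, -113/98, 59/98; SSR = 547/98.

SSR = 5.5816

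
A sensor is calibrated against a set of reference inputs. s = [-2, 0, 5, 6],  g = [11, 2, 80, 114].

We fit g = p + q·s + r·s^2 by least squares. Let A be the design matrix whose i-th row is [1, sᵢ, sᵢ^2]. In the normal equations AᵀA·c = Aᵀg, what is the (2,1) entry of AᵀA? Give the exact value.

9

Row 2 ↔ basis s, column 1 ↔ basis 1, so (AᵀA)_{2,1} = Σᵢ s = (-2)·(1) + (0)·(1) + (5)·(1) + (6)·(1) = 9.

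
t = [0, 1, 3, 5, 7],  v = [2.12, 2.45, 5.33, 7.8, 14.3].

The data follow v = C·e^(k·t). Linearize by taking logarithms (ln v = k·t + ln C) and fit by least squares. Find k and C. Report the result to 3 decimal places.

With ln vᵢ as the transformed response and tᵢ as the regressor:
XᵀX = [[84.0000, 16.0000]; [16.0000, 5]], rhs = [34.8086, 8.0352]ᵀ  (here Σt = 16.0000, Σ(t)² = 84.0000, Σln v = 8.0352, Σt·ln v = 34.8086).
Solving (det = 164.0000): k = 0.27731, ln C = 0.71965, so C = exp(0.71965) = 2.05372.

k = 0.277, C = 2.054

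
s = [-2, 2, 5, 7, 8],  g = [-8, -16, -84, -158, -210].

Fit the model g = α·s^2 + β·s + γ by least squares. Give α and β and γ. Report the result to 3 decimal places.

Normal-equation sums: Σs^2·s^2 = 7154, Σs^2·s = 980, Σs^2 = 146, Σs·s = 146, Σs = 20, Σ1 = 5.
For Mᵀg: Σs^2·g = -23378, Σs·g = -3222, Σg = -476.
MᵀM·[α, β, γ]ᵀ = Mᵀg becomes [[7154, 980, 146]; [980, 146, 20]; [146, 20, 5]]·[α, β, γ]ᵀ = [-23378, -3222, -476]ᵀ.
Solving the 3×3 system (Gaussian elimination) gives α = -119/39, β = -713/429, γ = 6/11.

α = -3.051, β = -1.662, γ = 0.545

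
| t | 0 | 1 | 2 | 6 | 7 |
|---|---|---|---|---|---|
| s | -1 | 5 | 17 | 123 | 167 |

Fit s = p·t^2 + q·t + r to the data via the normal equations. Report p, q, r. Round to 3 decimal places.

p = 3.060, q = 2.422, r = -0.632

Entries of AᵀA: Σt^2·t^2 = 3714, Σt^2·t = 568, Σt^2 = 90, Σt·t = 90, Σt = 16, Σ1 = 5.
For Aᵀs: Σt^2·s = 12684, Σt·s = 1946, Σs = 311.
AᵀA·[p, q, r]ᵀ = Aᵀs becomes [[3714, 568, 90]; [568, 90, 16]; [90, 16, 5]]·[p, q, r]ᵀ = [12684, 1946, 311]ᵀ.
Solving the 3×3 system (Gaussian elimination) gives p = 10891/3559, q = 8619/3559, r = -2249/3559.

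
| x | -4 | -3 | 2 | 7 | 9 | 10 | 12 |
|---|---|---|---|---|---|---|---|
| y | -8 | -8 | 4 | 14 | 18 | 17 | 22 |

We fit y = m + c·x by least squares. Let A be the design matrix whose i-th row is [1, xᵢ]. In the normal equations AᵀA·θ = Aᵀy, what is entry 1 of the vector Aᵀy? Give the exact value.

59

Entry 1 ↔ basis 1, so (Aᵀy)_{1} = Σᵢ yᵢ = (1)·(-8) + (1)·(-8) + (1)·(4) + (1)·(14) + (1)·(18) + (1)·(17) + (1)·(22) = 59.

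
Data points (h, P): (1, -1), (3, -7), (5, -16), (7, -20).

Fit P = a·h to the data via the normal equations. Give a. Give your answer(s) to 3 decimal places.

The normal system MᵀM·[a]ᵀ = MᵀP is [[84]]·[a]ᵀ = [-242]ᵀ.
a = (-242)/84 = -2.88095.

a = -2.881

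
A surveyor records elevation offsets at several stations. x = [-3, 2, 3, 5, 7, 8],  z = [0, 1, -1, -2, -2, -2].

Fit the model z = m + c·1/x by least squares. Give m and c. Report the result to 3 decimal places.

m = -1.082, c = 0.507

Sums needed: Σ1 = 6, Σ1/x = 271/280, Σ1/x·1/x = 386849/705600.
Moment sums: Σz = -6, Σ1/x·z = -323/420.
Eliminating c: (386849/705600)·(row 1) − (271/280)·(row 2) gives (22135/9408)·m = (386849/705600)·(-6) − (271/280)·(-323/420) = -24943/9800, so m = -598632/553375.
Then c = ((-323/420) − (271/280)·(-598632/553375))/(386849/705600) = 56112/110675.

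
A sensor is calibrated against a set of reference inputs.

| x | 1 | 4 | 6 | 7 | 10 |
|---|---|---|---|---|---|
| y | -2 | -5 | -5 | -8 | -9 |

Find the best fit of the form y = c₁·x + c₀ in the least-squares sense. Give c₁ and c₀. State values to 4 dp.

c₁ = -0.7876, c₀ = -1.3894

Sums needed: Σx·x = 202, Σx = 28, Σ1 = 5.
And Σx·y = -198, Σy = -29.
AᵀA·[c₁, c₀]ᵀ = Aᵀy becomes [[202, 28]; [28, 5]]·[c₁, c₀]ᵀ = [-198, -29]ᵀ.
Determinant 202·5 − 28² = 226.
c₁ = ((-198)·5 − 28·(-29))/226 = -89/113; c₀ = (202·(-29) − 28·(-198))/226 = -157/113.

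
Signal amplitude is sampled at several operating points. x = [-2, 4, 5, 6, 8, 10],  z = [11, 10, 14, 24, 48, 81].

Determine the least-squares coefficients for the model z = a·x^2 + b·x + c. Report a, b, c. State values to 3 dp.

From the data, Σx^2·x^2 = 16289, Σx^2·x = 1909, Σx^2 = 245, Σx·x = 245, Σx = 31, Σ1 = 6.
For Aᵀz: Σx^2·z = 12590, Σx·z = 1426, Σz = 188.
Normal equations: [[16289, 1909, 245]; [1909, 245, 31]; [245, 31, 6]]·[a, b, c]ᵀ = [12590, 1426, 188]ᵀ.
Row-reducing yields a = 31097/29875, b = -75647/29875, c = 57132/29875.

a = 1.041, b = -2.532, c = 1.912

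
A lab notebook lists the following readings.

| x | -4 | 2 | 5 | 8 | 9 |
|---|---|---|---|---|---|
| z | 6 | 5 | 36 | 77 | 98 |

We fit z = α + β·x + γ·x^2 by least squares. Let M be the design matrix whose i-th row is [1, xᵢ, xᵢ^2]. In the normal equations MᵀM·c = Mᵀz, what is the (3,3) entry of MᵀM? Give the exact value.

11554

Row 3 ↔ basis x^2, column 3 ↔ basis x^2, so (MᵀM)_{3,3} = Σᵢ (x^2)·(x^2) = (16)·(16) + (4)·(4) + (25)·(25) + (64)·(64) + (81)·(81) = 11554.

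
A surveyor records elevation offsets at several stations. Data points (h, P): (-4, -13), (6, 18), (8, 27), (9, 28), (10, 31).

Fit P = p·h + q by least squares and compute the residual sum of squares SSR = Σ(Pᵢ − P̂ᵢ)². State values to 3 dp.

The normal equations are: 297·p + 29·q = 938;  29·p + 5·q = 91.
(Σh·h = 297, Σh = 29, Σ1 = 5, Σh·P = 938, ΣP = 91.)
det = 297·5 − 29² = 644.
p = (938·5 − 29·91)/644 = 293/92; q = (297·91 − 29·938)/644 = -25/92.
Residuals: 1/92, -77/92, 165/92, -9/23, -53/92; SSR = 405/92.

SSR = 4.402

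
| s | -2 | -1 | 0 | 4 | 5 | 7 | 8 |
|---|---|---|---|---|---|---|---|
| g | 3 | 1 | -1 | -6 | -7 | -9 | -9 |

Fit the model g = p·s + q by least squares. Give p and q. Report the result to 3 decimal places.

The normal equations are: 159·p + 21·q = -201;  21·p + 7·q = -28.
Eliminating q: 7·(row 1) − 21·(row 2) gives 672·p = 7·(-201) − 21·(-28) = -819, so p = -39/32.
Then q = ((-28) − 21·(-39/32))/7 = -11/32.

p = -1.219, q = -0.344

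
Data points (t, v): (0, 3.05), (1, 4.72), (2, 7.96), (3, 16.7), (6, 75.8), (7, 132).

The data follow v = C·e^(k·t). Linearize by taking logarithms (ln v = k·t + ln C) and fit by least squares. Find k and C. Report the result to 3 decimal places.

k = 0.546, C = 2.904

Let Y = ln v. Fitting Y = k·t + ln C by least squares:
Σt = 19.0000, Σ(t)² = 99.0000, Σln v = 16.7677, Σt·ln v = 74.2951.
Equations: 99.0000·k + 19.0000·ln C = 74.2951;  19.0000·k + 6·ln C = 16.7677.
Slope k = (n·Σt·ln v − Σt·Σln v)/(n·Σ(t)² − (Σt)²) = (6·74.2951 − 19.0000·16.7677)/233.0000 = 0.54586; ln C = (Σln v − k·Σt)/n = 1.06607, so C = exp(1.06607) = 2.90394.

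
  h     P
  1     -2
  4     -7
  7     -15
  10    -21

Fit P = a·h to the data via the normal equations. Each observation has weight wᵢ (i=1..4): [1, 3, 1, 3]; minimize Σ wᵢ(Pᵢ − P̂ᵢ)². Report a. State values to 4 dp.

From the data, Σwᵢ·h·h = 398.
Right-hand side: Σwᵢ·h·P = -821.
Hence a = -821 / 398 ≈ -2.06281.

a = -2.0628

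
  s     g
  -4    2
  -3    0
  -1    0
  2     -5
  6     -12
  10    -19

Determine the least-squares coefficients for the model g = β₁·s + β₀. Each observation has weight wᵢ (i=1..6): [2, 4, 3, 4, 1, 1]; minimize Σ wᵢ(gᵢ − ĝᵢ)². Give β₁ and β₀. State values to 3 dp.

β₁ = -1.412, β₀ = -3.039

From the data, Σwᵢ·s·s = 223, Σwᵢ·s = 1, Σwᵢ·1 = 15.
Right-hand side: Σwᵢ·s·g = -318, Σwᵢ·g = -47.
Normal equations: [[223, 1]; [1, 15]]·[β₁, β₀]ᵀ = [-318, -47]ᵀ.
Eliminating β₀: 15·(row 1) − 1·(row 2) gives 3344·β₁ = 15·(-318) − 1·(-47) = -4723, so β₁ = -4723/3344.
Then β₀ = ((-47) − 1·(-4723/3344))/15 = -10163/3344.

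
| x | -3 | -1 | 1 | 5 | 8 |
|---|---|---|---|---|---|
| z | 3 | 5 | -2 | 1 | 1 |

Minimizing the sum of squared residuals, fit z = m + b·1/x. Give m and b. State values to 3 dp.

m = 1.594, b = -3.536

Forming MᵀM = [[5, -1/120]; [-1/120, 31201/14400]] and Mᵀz = [8, -307/40]ᵀ gives MᵀM·[m, b]ᵀ = Mᵀz.
Eliminating b: (31201/14400)·(row 1) − (-1/120)·(row 2) gives (39001/3600)·m = (31201/14400)·8 − (-1/120)·(-307/40) = 248687/14400, so m = 248687/156004.
Then b = ((-307/40) − (-1/120)·(248687/156004))/(31201/14400) = -137910/39001.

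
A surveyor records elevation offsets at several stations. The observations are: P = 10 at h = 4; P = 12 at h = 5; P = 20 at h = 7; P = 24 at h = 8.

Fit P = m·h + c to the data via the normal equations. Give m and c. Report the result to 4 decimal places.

Entries of MᵀM: Σh·h = 154, Σh = 24, Σ1 = 4.
Right-hand side: Σh·P = 432, ΣP = 66.
Determinant 154·4 − 24² = 40.
m = (432·4 − 24·66)/40 = 18/5; c = (154·66 − 24·432)/40 = -51/10.

m = 3.6000, c = -5.1000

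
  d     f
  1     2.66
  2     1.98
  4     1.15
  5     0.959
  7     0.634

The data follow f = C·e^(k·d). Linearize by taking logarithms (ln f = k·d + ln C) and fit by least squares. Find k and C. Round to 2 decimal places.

With ln fᵢ as the transformed response and dᵢ as the regressor:
Σd = 19.0000, Σ(d)² = 95.0000, Σln f = 1.3036, Σd·ln f = -0.4957.
Equations: 95.0000·k + 19.0000·ln C = -0.4957;  19.0000·k + 5·ln C = 1.3036.
Δ = 95.0000·5 − (19.0000)² = 114.0000; k = (-0.4957·5 − 19.0000·1.3036)/114.0000 = -0.23901, ln C = (95.0000·1.3036 − 19.0000·-0.4957)/114.0000 = 1.16896, so C = exp(1.16896) = 3.21865.

k = -0.24, C = 3.22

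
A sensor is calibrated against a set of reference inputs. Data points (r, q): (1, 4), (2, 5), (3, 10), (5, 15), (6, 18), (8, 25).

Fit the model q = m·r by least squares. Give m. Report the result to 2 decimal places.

m = 3.07

With design matrix M, MᵀM = [[139]] and Mᵀq = [427]ᵀ.
Hence m = 427 / 139 ≈ 3.07194.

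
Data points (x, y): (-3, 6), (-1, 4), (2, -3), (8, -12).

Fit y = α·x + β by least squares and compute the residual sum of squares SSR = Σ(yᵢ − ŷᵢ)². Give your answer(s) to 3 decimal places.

SSR = 2.051

Forming AᵀA = [[78, 6]; [6, 4]] and Aᵀy = [-124, -5]ᵀ gives AᵀA·[α, β]ᵀ = Aᵀy.
det = 78·4 − 6² = 276.
α = ((-124)·4 − 6·(-5))/276 = -233/138; β = (78·(-5) − 6·(-124))/276 = 59/46.
Residuals: -8/23, 71/69, -125/138, 31/138; SSR = 283/138.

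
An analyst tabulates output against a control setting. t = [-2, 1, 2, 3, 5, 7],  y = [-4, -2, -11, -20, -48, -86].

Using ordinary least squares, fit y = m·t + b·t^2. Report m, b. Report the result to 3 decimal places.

m = -1.800, b = -1.517

Forming AᵀA = [[92, 496]; [496, 3140]] and Aᵀy = [-918, -5656]ᵀ gives AᵀA·[m, b]ᵀ = Aᵀy.
Δ = 92·3140 − 496² = 42864.
m = ((-918)·3140 − 496·(-5656))/42864 = -9643/5358; b = (92·(-5656) − 496·(-918))/42864 = -4064/2679.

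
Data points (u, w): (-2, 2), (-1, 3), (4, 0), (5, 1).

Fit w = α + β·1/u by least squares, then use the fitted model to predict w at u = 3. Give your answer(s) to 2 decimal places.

ŵ = 0.27

Compute the Gram sums: Σ1 = 4, Σ1/u = -21/20, Σ1/u·1/u = 541/400.
Right-hand side: Σw = 6, Σ1/u·w = -19/5.
det = 4·(541/400) − (-21/20)² = 1723/400.
α = (6·(541/400) − (-21/20)·(-19/5))/(1723/400) = 1650/1723; β = (4·(-19/5) − (-21/20)·6)/(1723/400) = -3560/1723.
At u = 3: ŵ = (1650/1723)·(1) + (-3560/1723)·(1/3) = 1390/5169.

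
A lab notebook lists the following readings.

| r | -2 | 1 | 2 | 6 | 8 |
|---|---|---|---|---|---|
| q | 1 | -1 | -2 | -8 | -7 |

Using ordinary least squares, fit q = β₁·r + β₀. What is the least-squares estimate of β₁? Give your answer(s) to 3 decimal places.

β₁ = -0.938

Normal-equation sums: Σr·r = 109, Σr = 15, Σ1 = 5.
Moment sums: Σr·q = -111, Σq = -17.
Eliminating β₀: 5·(row 1) − 15·(row 2) gives 320·β₁ = 5·(-111) − 15·(-17) = -300, so β₁ = -15/16.
Then β₀ = ((-17) − 15·(-15/16))/5 = -47/80.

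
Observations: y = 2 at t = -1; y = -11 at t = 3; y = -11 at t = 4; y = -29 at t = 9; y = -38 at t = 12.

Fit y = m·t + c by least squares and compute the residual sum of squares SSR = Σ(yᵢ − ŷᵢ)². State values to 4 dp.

SSR = 5.7319

From the data, Σt·t = 251, Σt = 27, Σ1 = 5.
Right-hand side: Σt·y = -796, Σy = -87.
Normal equations: [[251, 27]; [27, 5]]·[m, c]ᵀ = [-796, -87]ᵀ.
Determinant 251·5 − 27² = 526.
m = ((-796)·5 − 27·(-87))/526 = -1631/526; c = (251·(-87) − 27·(-796))/526 = -345/526.
Residuals: -117/263, -274/263, 1083/526, -115/263, -71/526; SSR = 3015/526.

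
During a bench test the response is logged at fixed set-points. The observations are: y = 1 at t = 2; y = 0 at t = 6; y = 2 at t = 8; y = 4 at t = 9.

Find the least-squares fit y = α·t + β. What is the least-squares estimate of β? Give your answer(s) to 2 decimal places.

With design matrix A, AᵀA = [[185, 25]; [25, 4]] and Aᵀy = [54, 7]ᵀ.
det = 185·4 − 25² = 115.
α = (54·4 − 25·7)/115 = 41/115; β = (185·7 − 25·54)/115 = -11/23.

β = -0.48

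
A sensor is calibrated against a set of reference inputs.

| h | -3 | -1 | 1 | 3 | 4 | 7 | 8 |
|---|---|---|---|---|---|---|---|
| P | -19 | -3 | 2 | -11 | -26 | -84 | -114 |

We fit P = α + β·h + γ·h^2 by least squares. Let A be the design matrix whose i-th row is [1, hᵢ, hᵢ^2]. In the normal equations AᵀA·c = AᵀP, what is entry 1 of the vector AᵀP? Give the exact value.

Entry 1 ↔ basis 1, so (AᵀP)_{1} = Σᵢ Pᵢ = (1)·(-19) + (1)·(-3) + (1)·(2) + (1)·(-11) + (1)·(-26) + (1)·(-84) + (1)·(-114) = -255.

-255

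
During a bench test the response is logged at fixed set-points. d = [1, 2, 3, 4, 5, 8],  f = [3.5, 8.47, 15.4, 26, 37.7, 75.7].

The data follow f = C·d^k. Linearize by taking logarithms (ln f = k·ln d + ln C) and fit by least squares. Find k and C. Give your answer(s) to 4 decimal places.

k = 1.5002, C = 3.2308

Taking logs, ln f = k·ln d + ln C, so regress ln f on ln d.
XᵀX = [[10.5236, 6.8669]; [6.8669, 6]], rhs = [23.8406, 17.3382]ᵀ  (here Σln d = 6.8669, Σ(ln d)² = 10.5236, Σln f = 17.3382, Σln d·ln f = 23.8406).
Δ = 10.5236·6 − (6.8669)² = 15.9867; k = (23.8406·6 − 6.8669·17.3382)/15.9867 = 1.50021, ln C = (10.5236·17.3382 − 6.8669·23.8406)/15.9867 = 1.17272, so C = exp(1.17272) = 3.23078.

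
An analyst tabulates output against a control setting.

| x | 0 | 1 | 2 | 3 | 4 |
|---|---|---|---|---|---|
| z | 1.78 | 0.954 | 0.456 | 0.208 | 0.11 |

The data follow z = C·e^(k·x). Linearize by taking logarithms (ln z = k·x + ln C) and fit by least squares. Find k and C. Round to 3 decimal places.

Let Y = ln z. Fitting Y = k·x + ln C by least squares:
Σx = 10.0000, Σ(x)² = 30.0000, Σln z = -4.0332, Σx·ln z = -15.1574.
Equations: 30.0000·k + 10.0000·ln C = -15.1574;  10.0000·k + 5·ln C = -4.0332.
Δ = 30.0000·5 − (10.0000)² = 50.0000; k = (-15.1574·5 − 10.0000·-4.0332)/50.0000 = -0.70909, ln C = (30.0000·-4.0332 − 10.0000·-15.1574)/50.0000 = 0.61153, so C = exp(0.61153) = 1.84326.

k = -0.709, C = 1.843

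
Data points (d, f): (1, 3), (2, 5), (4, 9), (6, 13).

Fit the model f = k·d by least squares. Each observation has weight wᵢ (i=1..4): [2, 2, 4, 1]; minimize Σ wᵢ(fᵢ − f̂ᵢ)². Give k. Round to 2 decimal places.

k = 2.25

The normal equations are: 110·k = 248.
k = 248/110 = 2.25455.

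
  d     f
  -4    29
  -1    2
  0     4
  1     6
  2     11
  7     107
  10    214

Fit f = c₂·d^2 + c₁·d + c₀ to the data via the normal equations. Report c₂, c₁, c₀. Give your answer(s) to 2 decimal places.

c₂ = 2.00, c₁ = 1.14, c₀ = 1.98

The normal equations are: 12675·c₂ + 1287·c₁ + 171·c₀ = 27159;  1287·c₂ + 171·c₁ + 15·c₀ = 2799;  171·c₂ + 15·c₁ + 7·c₀ = 373.
Solving the 3×3 system (Gaussian elimination) gives c₂ = 10777/5388, c₁ = 18439/16164, c₀ = 5333/2694.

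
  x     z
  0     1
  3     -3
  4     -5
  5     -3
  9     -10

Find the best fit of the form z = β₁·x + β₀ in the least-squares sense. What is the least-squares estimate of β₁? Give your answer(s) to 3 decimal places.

The normal equations are: 131·β₁ + 21·β₀ = -134;  21·β₁ + 5·β₀ = -20.
(Σx·x = 131, Σx = 21, Σ1 = 5, Σx·z = -134, Σz = -20.)
Δ = 131·5 − 21² = 214.
β₁ = ((-134)·5 − 21·(-20))/214 = -125/107; β₀ = (131·(-20) − 21·(-134))/214 = 97/107.

β₁ = -1.168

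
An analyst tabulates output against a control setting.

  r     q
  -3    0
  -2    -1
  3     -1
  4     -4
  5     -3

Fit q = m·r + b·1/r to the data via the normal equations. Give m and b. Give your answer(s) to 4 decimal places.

Sums needed: Σr·r = 63, Σr·1/r = 5, Σ1/r·1/r = 2069/3600.
And Σr·q = -32, Σ1/r·q = -43/30.
Eliminating b: (2069/3600)·(row 1) − 5·(row 2) gives (4483/400)·m = (2069/3600)·(-32) − 5·(-43/30) = -5051/450, so m = -40408/40347.
Then b = ((-43/30) − 5·(-40408/40347))/(2069/3600) = 27880/4483.

m = -1.0015, b = 6.2190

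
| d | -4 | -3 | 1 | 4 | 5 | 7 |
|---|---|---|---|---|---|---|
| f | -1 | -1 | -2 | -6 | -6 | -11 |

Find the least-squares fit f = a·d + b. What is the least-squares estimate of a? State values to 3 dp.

a = -0.815

Compute the Gram sums: Σd·d = 116, Σd = 10, Σ1 = 6.
Moment sums: Σd·f = -126, Σf = -27.
Normal equations: [[116, 10]; [10, 6]]·[a, b]ᵀ = [-126, -27]ᵀ.
Eliminating b: 6·(row 1) − 10·(row 2) gives 596·a = 6·(-126) − 10·(-27) = -486, so a = -243/298.
Then b = ((-27) − 10·(-243/298))/6 = -468/149.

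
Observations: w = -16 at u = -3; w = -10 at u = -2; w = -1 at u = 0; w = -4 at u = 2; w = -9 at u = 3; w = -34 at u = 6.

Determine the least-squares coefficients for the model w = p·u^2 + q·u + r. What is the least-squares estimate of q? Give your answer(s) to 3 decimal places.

From the data, Σu^2·u^2 = 1490, Σu^2·u = 216, Σu^2 = 62, Σu·u = 62, Σu = 6, Σ1 = 6.
For Aᵀw: Σu^2·w = -1505, Σu·w = -171, Σw = -74.
Inverting the 3×3 Gram matrix, [p, q, r]ᵀ = [-5683/5110, 6777/5110, -5538/2555]ᵀ.

q = 1.326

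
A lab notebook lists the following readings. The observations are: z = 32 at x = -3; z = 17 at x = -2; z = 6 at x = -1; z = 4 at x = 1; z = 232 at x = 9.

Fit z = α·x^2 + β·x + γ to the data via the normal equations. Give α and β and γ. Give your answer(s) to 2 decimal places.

Entries of MᵀM: Σx^2·x^2 = 6660, Σx^2·x = 694, Σx^2 = 96, Σx·x = 96, Σx = 4, Σ1 = 5.
Moment sums: Σx^2·z = 19158, Σx·z = 1956, Σz = 291.
MᵀM·[α, β, γ]ᵀ = Mᵀz becomes [[6660, 694, 96]; [694, 96, 4]; [96, 4, 5]]·[α, β, γ]ᵀ = [19158, 1956, 291]ᵀ.
Row-reducing yields α = 244764/82579, β = -94485/82579, γ = 26031/11797.

α = 2.96, β = -1.14, γ = 2.21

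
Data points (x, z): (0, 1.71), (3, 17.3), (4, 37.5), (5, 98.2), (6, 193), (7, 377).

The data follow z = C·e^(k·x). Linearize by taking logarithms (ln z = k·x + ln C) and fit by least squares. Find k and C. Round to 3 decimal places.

Let Y = ln z. Fitting Y = k·x + ln C by least squares:
Σx = 25.0000, Σ(x)² = 135.0000, Σln z = 22.7935, Σx·ln z = 119.0864.
Equations: 135.0000·k + 25.0000·ln C = 119.0864;  25.0000·k + 6·ln C = 22.7935.
Δ = 135.0000·6 − (25.0000)² = 185.0000; k = (119.0864·6 − 25.0000·22.7935)/185.0000 = 0.78206, ln C = (135.0000·22.7935 − 25.0000·119.0864)/185.0000 = 0.54033, so C = exp(0.54033) = 1.71657.

k = 0.782, C = 1.717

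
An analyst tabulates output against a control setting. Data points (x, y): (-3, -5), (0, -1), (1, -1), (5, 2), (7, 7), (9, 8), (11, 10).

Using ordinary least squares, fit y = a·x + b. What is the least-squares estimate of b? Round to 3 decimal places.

Compute the Gram sums: Σx·x = 286, Σx = 30, Σ1 = 7.
Moment sums: Σx·y = 255, Σy = 20.
Eliminating b: 7·(row 1) − 30·(row 2) gives 1102·a = 7·255 − 30·20 = 1185, so a = 1185/1102.
Then b = (20 − 30·(1185/1102))/7 = -965/551.

b = -1.751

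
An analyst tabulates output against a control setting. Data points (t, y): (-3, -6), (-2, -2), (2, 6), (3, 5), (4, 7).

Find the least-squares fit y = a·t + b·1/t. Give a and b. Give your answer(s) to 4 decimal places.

a = 1.6763, b = 1.3194

The normal system MᵀM·[a, b]ᵀ = Mᵀy is [[42, 5]; [5, 113/144]]·[a, b]ᵀ = [77, 113/12]ᵀ.
Eliminating b: (113/144)·(row 1) − 5·(row 2) gives (191/24)·a = (113/144)·77 − 5·(113/12) = 1921/144, so a = 1921/1146.
Then b = ((113/12) − 5·(1921/1146))/(113/144) = 252/191.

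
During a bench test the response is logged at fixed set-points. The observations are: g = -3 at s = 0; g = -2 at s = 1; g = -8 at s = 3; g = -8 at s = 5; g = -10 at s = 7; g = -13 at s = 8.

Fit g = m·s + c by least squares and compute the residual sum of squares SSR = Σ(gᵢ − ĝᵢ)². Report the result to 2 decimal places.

Normal-equation sums: Σs·s = 148, Σs = 24, Σ1 = 6.
Right-hand side: Σs·g = -240, Σg = -44.
Determinant 148·6 − 24² = 312.
m = ((-240)·6 − 24·(-44))/312 = -16/13; c = (148·(-44) − 24·(-240))/312 = -94/39.
Residuals: -23/39, 64/39, -74/39, 22/39, 40/39, -29/39; SSR = 334/39.

SSR = 8.56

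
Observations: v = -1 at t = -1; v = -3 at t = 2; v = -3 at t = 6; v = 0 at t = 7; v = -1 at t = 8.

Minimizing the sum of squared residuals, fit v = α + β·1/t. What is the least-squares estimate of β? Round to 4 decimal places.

The normal system XᵀX·[α, β]ᵀ = Xᵀv is [[5, -11/168]; [-11/168, 37081/28224]]·[α, β]ᵀ = [-8, -9/8]ᵀ.
Δ = 5·(37081/28224) − (-11/168)² = 46321/7056.
α = ((-8)·(37081/28224) − (-11/168)·(-9/8))/(46321/7056) = -27157/16844; β = (5·(-9/8) − (-11/168)·(-8))/(46321/7056) = -43386/46321.

β = -0.9366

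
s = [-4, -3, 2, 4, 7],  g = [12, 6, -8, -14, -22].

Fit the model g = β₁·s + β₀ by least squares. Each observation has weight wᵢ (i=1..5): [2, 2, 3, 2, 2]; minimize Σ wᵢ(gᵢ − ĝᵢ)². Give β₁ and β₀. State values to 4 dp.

Entries of XᵀWX: Σwᵢ·s·s = 192, Σwᵢ·s = 14, Σwᵢ·1 = 11.
For XᵀWg: Σwᵢ·s·g = -600, Σwᵢ·g = -60.
XᵀWX·[β₁, β₀]ᵀ = XᵀWg becomes [[192, 14]; [14, 11]]·[β₁, β₀]ᵀ = [-600, -60]ᵀ.
Eliminating β₀: 11·(row 1) − 14·(row 2) gives 1916·β₁ = 11·(-600) − 14·(-60) = -5760, so β₁ = -1440/479.
Then β₀ = ((-60) − 14·(-1440/479))/11 = -780/479.

β₁ = -3.0063, β₀ = -1.6284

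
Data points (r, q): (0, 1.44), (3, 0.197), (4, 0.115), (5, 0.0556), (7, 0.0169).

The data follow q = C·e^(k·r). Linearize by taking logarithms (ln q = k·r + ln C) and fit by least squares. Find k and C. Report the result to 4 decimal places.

Taking logs, ln q = k·r + ln C, so regress ln q on r.
Over the data: Σr = 19.0000, Σ(r)² = 99.0000, Σln q = -10.3927, Σr·ln q = -56.5359.
Normal system: [[99.0000, 19.0000]; [19.0000, 5]]·[k, ln C]ᵀ = [-56.5359, -10.3927]ᵀ.
Slope k = (n·Σr·ln q − Σr·Σln q)/(n·Σ(r)² − (Σr)²) = (5·-56.5359 − 19.0000·-10.3927)/134.0000 = -0.63595; ln C = (Σln q − k·Σr)/n = 0.33806, so C = exp(0.33806) = 1.40223.

k = -0.6360, C = 1.4022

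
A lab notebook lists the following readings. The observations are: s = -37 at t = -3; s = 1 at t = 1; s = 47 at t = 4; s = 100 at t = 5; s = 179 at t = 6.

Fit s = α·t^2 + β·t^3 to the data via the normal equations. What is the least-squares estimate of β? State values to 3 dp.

β = 1.009

Normal-equation sums: Σt^2·t^2 = 2259, Σt^2·t^3 = 11683, Σt^3·t^3 = 67107.
Right-hand side: Σt^2·s = 9364, Σt^3·s = 55172.
So AᵀA·[α, β]ᵀ = Aᵀs: [[2259, 11683]; [11683, 67107]]·[α, β]ᵀ = [9364, 55172]ᵀ.
Eliminating β: 67107·(row 1) − 11683·(row 2) gives 15102224·α = 67107·9364 − 11683·55172 = -16184528, so α = -1011533/943889.
Then β = (55172 − 11683·(-1011533/943889))/67107 = 952121/943889.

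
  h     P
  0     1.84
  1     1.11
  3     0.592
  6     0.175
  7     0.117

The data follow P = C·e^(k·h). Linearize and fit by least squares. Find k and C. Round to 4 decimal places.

k = -0.3863, C = 1.7747

With ln Pᵢ as the transformed response and hᵢ as the regressor:
Over the data: Σh = 17.0000, Σ(h)² = 95.0000, Σln P = -3.6987, Σh·ln P = -26.9453.
Normal system: [[95.0000, 17.0000]; [17.0000, 5]]·[k, ln C]ᵀ = [-26.9453, -3.6987]ᵀ.
Solving (det = 186.0000): k = -0.38628, ln C = 0.57363, so C = exp(0.57363) = 1.77470.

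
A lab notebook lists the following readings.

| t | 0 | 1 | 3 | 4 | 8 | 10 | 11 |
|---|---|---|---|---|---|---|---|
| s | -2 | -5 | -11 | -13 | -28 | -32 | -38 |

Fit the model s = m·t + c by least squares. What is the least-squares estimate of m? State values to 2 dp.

MᵀM·[m, c]ᵀ = Mᵀs reads: 311·m + 37·c = -1052;  37·m + 7·c = -129.
det = 311·7 − 37² = 808.
m = ((-1052)·7 − 37·(-129))/808 = -2591/808; c = (311·(-129) − 37·(-1052))/808 = -1195/808.

m = -3.21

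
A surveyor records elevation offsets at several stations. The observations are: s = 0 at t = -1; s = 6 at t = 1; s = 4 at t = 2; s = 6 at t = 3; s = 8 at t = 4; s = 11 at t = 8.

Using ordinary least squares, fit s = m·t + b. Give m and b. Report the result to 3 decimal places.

m = 1.128, b = 2.637

Sums needed: Σt·t = 95, Σt = 17, Σ1 = 6.
Moment sums: Σt·s = 152, Σs = 35.
Normal equations: [[95, 17]; [17, 6]]·[m, b]ᵀ = [152, 35]ᵀ.
Eliminating b: 6·(row 1) − 17·(row 2) gives 281·m = 6·152 − 17·35 = 317, so m = 317/281.
Then b = (35 − 17·(317/281))/6 = 741/281.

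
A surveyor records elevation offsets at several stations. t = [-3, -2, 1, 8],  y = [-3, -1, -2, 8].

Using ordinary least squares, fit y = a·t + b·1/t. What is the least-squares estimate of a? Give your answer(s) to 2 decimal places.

a = 1.08

Sums needed: Σt·t = 78, Σt·1/t = 4, Σ1/t·1/t = 793/576.
For Xᵀy: Σt·y = 73, Σ1/t·y = 1/2.
det = 78·(793/576) − 4² = 8773/96.
a = (73·(793/576) − 4·(1/2))/(8773/96) = 56737/52638; b = (78·(1/2) − 4·73)/(8773/96) = -24288/8773.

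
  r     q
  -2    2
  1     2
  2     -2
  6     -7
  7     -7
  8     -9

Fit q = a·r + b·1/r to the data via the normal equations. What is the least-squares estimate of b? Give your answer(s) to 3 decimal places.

b = 2.340

MᵀM·[a, b]ᵀ = Mᵀq reads: 158·a + 6·b = -169;  6·a + (44137/28224)·b = -79/24.
Determinant 158·(44137/28224) − 6² = 2978791/14112.
a = ((-169)·(44137/28224) − 6·(-79/24))/(2978791/14112) = -6901729/5957582; b = (158·(-79/24) − 6·(-169))/(2978791/14112) = 6970152/2978791.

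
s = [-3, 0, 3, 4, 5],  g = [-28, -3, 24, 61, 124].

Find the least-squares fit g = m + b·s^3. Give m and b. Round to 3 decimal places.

m = -2.321, b = 1.003

The normal system AᵀA·[m, b]ᵀ = Aᵀg is [[5, 189]; [189, 21179]]·[m, b]ᵀ = [178, 20808]ᵀ.
det = 5·21179 − 189² = 70174.
m = (178·21179 − 189·20808)/70174 = -81425/35087; b = (5·20808 − 189·178)/70174 = 35199/35087.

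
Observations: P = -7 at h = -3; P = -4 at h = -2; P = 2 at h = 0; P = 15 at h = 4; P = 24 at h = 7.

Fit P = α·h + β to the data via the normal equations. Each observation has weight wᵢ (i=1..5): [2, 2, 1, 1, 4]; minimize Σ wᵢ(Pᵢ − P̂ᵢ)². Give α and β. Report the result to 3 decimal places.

With design matrix A, AᵀWA = [[238, 22]; [22, 10]] and AᵀWP = [790, 91]ᵀ.
Eliminating β: 10·(row 1) − 22·(row 2) gives 1896·α = 10·790 − 22·91 = 5898, so α = 983/316.
Then β = (91 − 22·(983/316))/10 = 713/316.

α = 3.111, β = 2.256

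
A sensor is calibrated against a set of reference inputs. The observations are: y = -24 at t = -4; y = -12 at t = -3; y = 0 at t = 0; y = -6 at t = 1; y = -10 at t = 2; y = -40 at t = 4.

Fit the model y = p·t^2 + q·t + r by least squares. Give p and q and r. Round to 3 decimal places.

p = -1.973, q = -1.946, r = -0.208

The normal equations are: 610·p + (-18)·q + 46·r = -1178;  (-18)·p + 46·q + 0·r = -54;  46·p + 0·q + 6·r = -92.
Row-reducing yields p = -17036/8635, q = -16803/8635, r = -1794/8635.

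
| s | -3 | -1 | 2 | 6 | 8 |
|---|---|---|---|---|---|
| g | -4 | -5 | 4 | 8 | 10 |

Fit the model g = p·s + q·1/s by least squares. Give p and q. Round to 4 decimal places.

The normal system MᵀM·[p, q]ᵀ = Mᵀg is [[114, 5]; [5, 809/576]]·[p, q]ᵀ = [153, 131/12]ᵀ.
Eliminating q: (809/576)·(row 1) − 5·(row 2) gives (12971/96)·p = (809/576)·153 − 5·(131/12) = 30779/192, so p = 4397/3706.
Then q = ((131/12) − 5·(4397/3706))/(809/576) = 6576/1853.

p = 1.1865, q = 3.5488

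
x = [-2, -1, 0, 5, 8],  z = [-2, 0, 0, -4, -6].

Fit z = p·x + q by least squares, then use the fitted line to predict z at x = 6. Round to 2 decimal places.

MᵀM·[p, q]ᵀ = Mᵀz reads: 94·p + 10·q = -64;  10·p + 5·q = -12.
(Σx·x = 94, Σx = 10, Σ1 = 5, Σx·z = -64, Σz = -12.)
det = 94·5 − 10² = 370.
p = ((-64)·5 − 10·(-12))/370 = -20/37; q = (94·(-12) − 10·(-64))/370 = -244/185.
At x = 6: ẑ = (-20/37)·(6) + (-244/185)·(1) = -844/185.

ẑ = -4.56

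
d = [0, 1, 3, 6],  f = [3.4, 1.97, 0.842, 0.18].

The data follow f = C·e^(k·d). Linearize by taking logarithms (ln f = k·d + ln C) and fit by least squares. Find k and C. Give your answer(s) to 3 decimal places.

Let Y = ln f. Fitting Y = k·d + ln C by least squares:
Over the data: Σd = 10.0000, Σ(d)² = 46.0000, Σln f = 0.0150, Σd·ln f = -10.1267.
Normal system: [[46.0000, 10.0000]; [10.0000, 4]]·[k, ln C]ᵀ = [-10.1267, 0.0150]ᵀ.
Slope k = (n·Σd·ln f − Σd·Σln f)/(n·Σ(d)² − (Σd)²) = (4·-10.1267 − 10.0000·0.0150)/84.0000 = -0.48401; ln C = (Σln f − k·Σd)/n = 1.21379, so C = exp(1.21379) = 3.36622.

k = -0.484, C = 3.366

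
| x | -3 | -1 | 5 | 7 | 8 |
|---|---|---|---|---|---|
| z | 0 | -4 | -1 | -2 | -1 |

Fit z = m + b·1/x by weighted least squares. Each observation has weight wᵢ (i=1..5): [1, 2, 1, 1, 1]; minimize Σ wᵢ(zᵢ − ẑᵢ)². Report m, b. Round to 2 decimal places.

m = -1.29, b = 2.28

Entries of AᵀWA: Σwᵢ·1 = 6, Σwᵢ·1/x = -1567/840, Σwᵢ·1/x·1/x = 1543249/705600.
And Σwᵢ·z = -12, Σwᵢ·1/x·z = 2069/280.
Normal equations: [[6, -1567/840]; [-1567/840, 1543249/705600]]·[m, b]ᵀ = [-12, 2069/280]ᵀ.
Δ = 6·(1543249/705600) − (-1567/840)² = 1360801/141120.
m = ((-12)·(1543249/705600) − (-1567/840)·(2069/280))/(1360801/141120) = -8792619/6804005; b = (6·(2069/280) − (-1567/840)·(-12))/(1360801/141120) = 3097584/1360801.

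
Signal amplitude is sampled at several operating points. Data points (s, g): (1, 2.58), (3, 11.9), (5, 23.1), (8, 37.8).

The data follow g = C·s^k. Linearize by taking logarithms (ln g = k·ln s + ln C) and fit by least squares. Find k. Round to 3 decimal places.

k = 1.306

Let Y = ln g. Fitting Y = k·ln s + ln C by least squares:
XᵀX = [[8.1213, 4.7875]; [4.7875, 4]], rhs = [15.3273, 10.1965]ᵀ  (here Σln s = 4.7875, Σ(ln s)² = 8.1213, Σln g = 10.1965, Σln s·ln g = 15.3273).
Δ = 8.1213·4 − (4.7875)² = 9.5652; k = (15.3273·4 − 4.7875·10.1965)/9.5652 = 1.30616, ln C = (8.1213·10.1965 − 4.7875·15.3273)/9.5652 = 0.98581.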